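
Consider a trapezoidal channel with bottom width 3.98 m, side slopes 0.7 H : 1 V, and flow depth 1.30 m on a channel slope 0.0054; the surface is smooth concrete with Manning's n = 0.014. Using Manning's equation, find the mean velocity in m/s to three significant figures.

4.85 m/s

A = (b + z·y)·y = (3.98 + 0.7×1.30)×1.30 = 6.357 m²
P = b + 2y√(1+z²) = 3.98 + 2×1.30×√(1+0.7²) = 7.154 m
R = A/P = 6.357/7.154 = 0.8886 m
Q = (1/n)·A·R^(2/3)·S^(1/2) = (1/0.014) × 6.357 × 0.8886^(2/3) × 0.0054^(1/2) = 30.84 m³/s
V = Q/A = 30.84/6.357 = 4.852 m/s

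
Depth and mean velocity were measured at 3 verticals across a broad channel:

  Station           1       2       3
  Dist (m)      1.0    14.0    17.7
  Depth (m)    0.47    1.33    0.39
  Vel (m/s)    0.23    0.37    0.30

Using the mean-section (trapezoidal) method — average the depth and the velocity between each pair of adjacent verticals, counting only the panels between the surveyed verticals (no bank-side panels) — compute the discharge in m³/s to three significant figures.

4.58 m³/s

Panel 1-2: Δb = 13 m, d̄ = (0.47+1.33)/2 = 0.9, v̄ = (0.23+0.37)/2 = 0.3 → q = 13×0.9×0.3 = 3.510 m³/s
Panel 2-3: Δb = 3.7 m, d̄ = (1.33+0.39)/2 = 0.86, v̄ = (0.37+0.30)/2 = 0.335 → q = 3.7×0.86×0.335 = 1.066 m³/s
Q = Σ q = 4.576 m³/s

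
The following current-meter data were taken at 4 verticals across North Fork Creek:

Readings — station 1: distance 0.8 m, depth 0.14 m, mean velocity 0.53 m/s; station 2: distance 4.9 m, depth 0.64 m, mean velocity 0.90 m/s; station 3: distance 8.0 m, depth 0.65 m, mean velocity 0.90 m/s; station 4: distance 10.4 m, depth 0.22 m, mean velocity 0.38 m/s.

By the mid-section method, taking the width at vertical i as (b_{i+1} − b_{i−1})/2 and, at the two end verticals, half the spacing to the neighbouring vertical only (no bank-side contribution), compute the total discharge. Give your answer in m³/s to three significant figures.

w_1 = (4.9 − 0.8)/2 = 2.05 m; q_1 = 0.53 × 0.14 × 2.05 = 0.1521 m³/s
w_2 = (8.0 − 0.8)/2 = 3.6 m; q_2 = 0.90 × 0.64 × 3.6 = 2.074 m³/s
w_3 = (10.4 − 4.9)/2 = 2.75 m; q_3 = 0.90 × 0.65 × 2.75 = 1.609 m³/s
w_4 = (10.4 − 8.0)/2 = 1.2 m; q_4 = 0.38 × 0.22 × 1.2 = 0.1003 m³/s
Q = Σ qᵢ = 3.935 m³/s

3.93 m³/s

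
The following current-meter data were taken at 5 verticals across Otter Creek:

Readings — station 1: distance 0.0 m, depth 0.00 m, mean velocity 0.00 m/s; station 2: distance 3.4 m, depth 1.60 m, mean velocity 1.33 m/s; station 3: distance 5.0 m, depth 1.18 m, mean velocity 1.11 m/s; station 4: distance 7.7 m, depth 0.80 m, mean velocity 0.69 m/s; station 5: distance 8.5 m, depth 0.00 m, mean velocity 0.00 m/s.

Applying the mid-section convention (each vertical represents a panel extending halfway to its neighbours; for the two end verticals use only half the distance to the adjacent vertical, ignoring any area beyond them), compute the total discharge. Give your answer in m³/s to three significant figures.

9.10 m³/s

w_2 = (5.0 − 0.0)/2 = 2.5 m; q_2 = 1.33 × 1.60 × 2.5 = 5.320 m³/s
w_3 = (7.7 − 3.4)/2 = 2.15 m; q_3 = 1.11 × 1.18 × 2.15 = 2.816 m³/s
w_4 = (8.5 − 5.0)/2 = 1.75 m; q_4 = 0.69 × 0.80 × 1.75 = 0.9660 m³/s
Stations 1, 5 contribute zero (depth or velocity is 0).
Q = Σ qᵢ = 9.102 m³/s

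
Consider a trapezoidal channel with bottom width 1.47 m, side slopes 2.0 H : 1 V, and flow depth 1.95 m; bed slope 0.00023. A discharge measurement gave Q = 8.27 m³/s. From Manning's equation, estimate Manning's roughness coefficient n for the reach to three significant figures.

0.0196

A = (b + z·y)·y = (1.47 + 2.0×1.95)×1.95 = 10.47 m²
P = b + 2y√(1+z²) = 1.47 + 2×1.95×√(1+2.0²) = 10.19 m
R = A/P = 10.47/10.19 = 1.028 m
n = (1/Q)·A·R^(2/3)·S^(1/2) = (1/8.27) × 10.47 × 1.018 × 0.01517 = 0.01955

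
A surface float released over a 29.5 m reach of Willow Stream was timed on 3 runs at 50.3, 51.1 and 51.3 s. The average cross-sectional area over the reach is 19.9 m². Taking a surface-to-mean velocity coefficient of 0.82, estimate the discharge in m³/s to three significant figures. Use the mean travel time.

9.46 m³/s

t̄ = (50.3 + 51.1 + 51.3) / 3 = 50.9 s
v_surface = L / t̄ = 29.5 / 50.9 = 0.5796 m/s
v_mean = 0.82 × 0.5796 = 0.4752 m/s
Q = A × v_mean = 19.9 × 0.4752 = 9.457 m³/s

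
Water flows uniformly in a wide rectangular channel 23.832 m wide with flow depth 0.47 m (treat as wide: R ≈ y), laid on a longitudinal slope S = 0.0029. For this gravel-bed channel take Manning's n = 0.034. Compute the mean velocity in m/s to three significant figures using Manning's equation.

A = b·y = 23.832 × 0.47 = 11.20 m²
Wide channel: R ≈ y = 0.47 m
Q = (1/n)·A·R^(2/3)·S^(1/2) = (1/0.034) × 11.20 × 0.4700^(2/3) × 0.0029^(1/2) = 10.72 m³/s
V = Q/A = 10.72/11.20 = 0.9575 m/s

0.957 m/s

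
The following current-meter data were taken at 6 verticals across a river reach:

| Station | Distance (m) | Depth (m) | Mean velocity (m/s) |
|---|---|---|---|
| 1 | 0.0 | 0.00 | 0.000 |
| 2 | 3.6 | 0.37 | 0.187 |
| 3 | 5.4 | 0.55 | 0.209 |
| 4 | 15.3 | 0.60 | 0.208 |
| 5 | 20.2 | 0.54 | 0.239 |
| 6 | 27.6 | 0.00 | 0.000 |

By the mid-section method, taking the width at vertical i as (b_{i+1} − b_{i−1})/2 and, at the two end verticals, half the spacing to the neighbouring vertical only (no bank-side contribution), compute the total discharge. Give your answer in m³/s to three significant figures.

2.58 m³/s

w_2 = (5.4 − 0.0)/2 = 2.7 m; q_2 = 0.187 × 0.37 × 2.7 = 0.1868 m³/s
w_3 = (15.3 − 3.6)/2 = 5.85 m; q_3 = 0.209 × 0.55 × 5.85 = 0.6725 m³/s
w_4 = (20.2 − 5.4)/2 = 7.4 m; q_4 = 0.208 × 0.60 × 7.4 = 0.9235 m³/s
w_5 = (27.6 − 15.3)/2 = 6.15 m; q_5 = 0.239 × 0.54 × 6.15 = 0.7937 m³/s
Stations 1, 6 contribute zero (depth or velocity is 0).
Q = Σ qᵢ = 2.577 m³/s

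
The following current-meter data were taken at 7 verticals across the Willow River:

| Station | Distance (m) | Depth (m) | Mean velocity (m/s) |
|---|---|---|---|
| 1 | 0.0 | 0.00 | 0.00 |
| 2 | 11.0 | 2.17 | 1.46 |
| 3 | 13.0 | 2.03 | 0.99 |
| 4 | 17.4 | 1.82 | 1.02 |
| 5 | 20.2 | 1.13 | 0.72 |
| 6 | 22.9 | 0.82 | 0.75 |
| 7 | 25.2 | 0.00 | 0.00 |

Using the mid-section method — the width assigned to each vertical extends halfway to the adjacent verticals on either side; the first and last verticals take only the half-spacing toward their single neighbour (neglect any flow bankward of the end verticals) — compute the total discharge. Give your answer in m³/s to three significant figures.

w_2 = (13.0 − 0.0)/2 = 6.5 m; q_2 = 1.46 × 2.17 × 6.5 = 20.59 m³/s
w_3 = (17.4 − 11.0)/2 = 3.2 m; q_3 = 0.99 × 2.03 × 3.2 = 6.431 m³/s
w_4 = (20.2 − 13.0)/2 = 3.6 m; q_4 = 1.02 × 1.82 × 3.6 = 6.683 m³/s
w_5 = (22.9 − 17.4)/2 = 2.75 m; q_5 = 0.72 × 1.13 × 2.75 = 2.237 m³/s
w_6 = (25.2 − 20.2)/2 = 2.5 m; q_6 = 0.75 × 0.82 × 2.5 = 1.538 m³/s
Stations 1, 7 contribute zero (depth or velocity is 0).
Q = Σ qᵢ = 37.48 m³/s

37.5 m³/s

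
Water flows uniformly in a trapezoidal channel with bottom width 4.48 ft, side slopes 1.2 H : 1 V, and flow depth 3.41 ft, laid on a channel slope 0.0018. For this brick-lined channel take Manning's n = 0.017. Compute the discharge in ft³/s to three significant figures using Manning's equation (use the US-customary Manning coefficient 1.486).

A = (b + z·y)·y = (4.48 + 1.2×3.41)×3.41 = 29.23 ft²
P = b + 2y√(1+z²) = 4.48 + 2×3.41×√(1+1.2²) = 15.13 ft
R = A/P = 29.23/15.13 = 1.932 ft
Q = (1.486/n)·A·R^(2/3)·S^(1/2) = (1.486/0.017) × 29.23 × 1.932^(2/3) × 0.0018^(1/2) = 168.1 ft³/s

168 ft³/s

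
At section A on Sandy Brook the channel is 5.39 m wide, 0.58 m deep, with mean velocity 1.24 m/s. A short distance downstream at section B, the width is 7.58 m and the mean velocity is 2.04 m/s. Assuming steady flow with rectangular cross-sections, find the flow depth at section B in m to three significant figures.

Q = A₁V₁ = (5.39×0.58) × 1.24 = 3.876 m³/s
d₂ = Q/(b₂ V₂) = 3.876/(7.58×2.04) = 0.2507 m

0.251 m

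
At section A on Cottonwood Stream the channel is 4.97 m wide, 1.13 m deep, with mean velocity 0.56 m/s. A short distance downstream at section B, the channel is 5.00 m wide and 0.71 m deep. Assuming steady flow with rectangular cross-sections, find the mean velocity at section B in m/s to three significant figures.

Q = A₁V₁ = (4.97×1.13) × 0.56 = 3.145 m³/s
A₂ = 5.00 × 0.71 = 3.550 m²
V₂ = Q/A₂ = 3.145/3.550 = 0.8859 m/s

0.886 m/s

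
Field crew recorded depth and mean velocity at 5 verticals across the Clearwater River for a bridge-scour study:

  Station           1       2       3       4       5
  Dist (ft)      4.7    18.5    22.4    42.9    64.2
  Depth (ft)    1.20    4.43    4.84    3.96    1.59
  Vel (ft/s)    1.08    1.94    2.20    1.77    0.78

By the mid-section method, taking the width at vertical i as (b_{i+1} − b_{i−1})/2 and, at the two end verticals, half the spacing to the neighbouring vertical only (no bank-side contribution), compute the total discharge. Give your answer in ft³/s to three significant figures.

375 ft³/s

w_1 = (18.5 − 4.7)/2 = 6.9 ft; q_1 = 1.08 × 1.20 × 6.9 = 8.942 ft³/s
w_2 = (22.4 − 4.7)/2 = 8.85 ft; q_2 = 1.94 × 4.43 × 8.85 = 76.06 ft³/s
w_3 = (42.9 − 18.5)/2 = 12.2 ft; q_3 = 2.20 × 4.84 × 12.2 = 129.9 ft³/s
w_4 = (64.2 − 22.4)/2 = 20.9 ft; q_4 = 1.77 × 3.96 × 20.9 = 146.5 ft³/s
w_5 = (64.2 − 42.9)/2 = 10.65 ft; q_5 = 0.78 × 1.59 × 10.65 = 13.21 ft³/s
Q = Σ qᵢ = 374.6 ft³/s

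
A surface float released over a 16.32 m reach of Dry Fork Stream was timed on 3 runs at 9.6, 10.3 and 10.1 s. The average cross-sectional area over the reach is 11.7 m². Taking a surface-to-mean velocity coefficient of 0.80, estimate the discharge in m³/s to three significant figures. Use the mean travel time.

t̄ = (9.6 + 10.3 + 10.1) / 3 = 10 s
v_surface = L / t̄ = 16.32 / 10 = 1.632 m/s
v_mean = 0.80 × 1.632 = 1.306 m/s
Q = A × v_mean = 11.7 × 1.306 = 15.28 m³/s

15.3 m³/s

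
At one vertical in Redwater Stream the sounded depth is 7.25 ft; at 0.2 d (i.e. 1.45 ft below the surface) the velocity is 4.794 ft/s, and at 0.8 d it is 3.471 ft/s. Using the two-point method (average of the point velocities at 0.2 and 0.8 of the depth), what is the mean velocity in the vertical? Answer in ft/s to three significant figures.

4.13 ft/s

v̄ = (4.794 + 3.471) / 2 = 4.133 ft/s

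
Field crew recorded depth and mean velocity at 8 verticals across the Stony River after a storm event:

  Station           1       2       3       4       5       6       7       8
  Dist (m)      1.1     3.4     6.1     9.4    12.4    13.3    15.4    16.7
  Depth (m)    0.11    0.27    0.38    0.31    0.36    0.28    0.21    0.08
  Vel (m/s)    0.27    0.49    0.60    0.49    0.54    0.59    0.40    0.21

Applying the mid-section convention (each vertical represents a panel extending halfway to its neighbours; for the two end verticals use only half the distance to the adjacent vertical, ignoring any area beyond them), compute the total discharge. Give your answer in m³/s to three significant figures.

w_1 = (3.4 − 1.1)/2 = 1.15 m; q_1 = 0.27 × 0.11 × 1.15 = 0.03416 m³/s
w_2 = (6.1 − 1.1)/2 = 2.5 m; q_2 = 0.49 × 0.27 × 2.5 = 0.3308 m³/s
w_3 = (9.4 − 3.4)/2 = 3 m; q_3 = 0.60 × 0.38 × 3 = 0.6840 m³/s
w_4 = (12.4 − 6.1)/2 = 3.15 m; q_4 = 0.49 × 0.31 × 3.15 = 0.4785 m³/s
w_5 = (13.3 − 9.4)/2 = 1.95 m; q_5 = 0.54 × 0.36 × 1.95 = 0.3791 m³/s
w_6 = (15.4 − 12.4)/2 = 1.5 m; q_6 = 0.59 × 0.28 × 1.5 = 0.2478 m³/s
w_7 = (16.7 − 13.3)/2 = 1.7 m; q_7 = 0.40 × 0.21 × 1.7 = 0.1428 m³/s
w_8 = (16.7 − 15.4)/2 = 0.65 m; q_8 = 0.21 × 0.08 × 0.65 = 0.01092 m³/s
Q = Σ qᵢ = 2.308 m³/s

2.31 m³/s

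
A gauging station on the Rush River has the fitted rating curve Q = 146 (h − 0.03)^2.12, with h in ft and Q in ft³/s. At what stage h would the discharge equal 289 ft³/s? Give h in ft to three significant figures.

h − h₀ = (Q/C)^(1/b) = (289/146)^(1/2.12) = 1.380 ft
h = 0.03 + 1.380 = 1.410 ft

1.41 ft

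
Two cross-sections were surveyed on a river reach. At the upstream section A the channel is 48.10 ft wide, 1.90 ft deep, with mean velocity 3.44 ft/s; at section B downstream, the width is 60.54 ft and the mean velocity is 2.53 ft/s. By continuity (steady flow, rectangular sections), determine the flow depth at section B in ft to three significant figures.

2.05 ft

Q = A₁V₁ = (48.10×1.90) × 3.44 = 314.4 ft³/s
d₂ = Q/(b₂ V₂) = 314.4/(60.54×2.53) = 2.053 ft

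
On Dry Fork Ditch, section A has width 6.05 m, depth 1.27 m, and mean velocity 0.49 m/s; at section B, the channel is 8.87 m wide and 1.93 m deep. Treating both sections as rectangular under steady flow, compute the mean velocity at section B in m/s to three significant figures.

0.220 m/s

Q = A₁V₁ = (6.05×1.27) × 0.49 = 3.765 m³/s
A₂ = 8.87 × 1.93 = 17.12 m²
V₂ = Q/A₂ = 3.765/17.12 = 0.2199 m/s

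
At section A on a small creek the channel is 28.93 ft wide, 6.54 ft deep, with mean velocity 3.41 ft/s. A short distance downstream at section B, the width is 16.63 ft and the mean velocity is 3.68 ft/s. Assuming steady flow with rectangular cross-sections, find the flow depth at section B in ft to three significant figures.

Q = A₁V₁ = (28.93×6.54) × 3.41 = 645.2 ft³/s
d₂ = Q/(b₂ V₂) = 645.2/(16.63×3.68) = 10.54 ft

10.5 ft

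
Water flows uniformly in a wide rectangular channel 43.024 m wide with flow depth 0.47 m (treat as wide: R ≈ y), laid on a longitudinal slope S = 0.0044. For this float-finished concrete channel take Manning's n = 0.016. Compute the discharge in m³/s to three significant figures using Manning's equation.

50.7 m³/s

A = b·y = 43.024 × 0.47 = 20.22 m²
Wide channel: R ≈ y = 0.47 m
Q = (1/n)·A·R^(2/3)·S^(1/2) = (1/0.016) × 20.22 × 0.4700^(2/3) × 0.0044^(1/2) = 50.68 m³/s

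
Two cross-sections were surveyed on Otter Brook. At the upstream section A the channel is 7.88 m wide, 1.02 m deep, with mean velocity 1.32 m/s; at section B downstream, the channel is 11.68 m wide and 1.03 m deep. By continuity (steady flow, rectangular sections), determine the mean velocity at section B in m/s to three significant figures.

0.882 m/s

Q = A₁V₁ = (7.88×1.02) × 1.32 = 10.61 m³/s
A₂ = 11.68 × 1.03 = 12.03 m²
V₂ = Q/A₂ = 10.61/12.03 = 0.8819 m/s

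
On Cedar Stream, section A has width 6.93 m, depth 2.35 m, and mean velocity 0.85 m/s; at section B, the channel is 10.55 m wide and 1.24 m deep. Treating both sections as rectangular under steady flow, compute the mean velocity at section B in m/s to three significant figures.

1.06 m/s

Q = A₁V₁ = (6.93×2.35) × 0.85 = 13.84 m³/s
A₂ = 10.55 × 1.24 = 13.08 m²
V₂ = Q/A₂ = 13.84/13.08 = 1.058 m/s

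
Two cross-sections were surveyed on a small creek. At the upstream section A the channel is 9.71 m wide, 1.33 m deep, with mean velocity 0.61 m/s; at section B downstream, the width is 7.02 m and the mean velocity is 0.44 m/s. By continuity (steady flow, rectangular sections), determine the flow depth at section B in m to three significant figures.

2.55 m

Q = A₁V₁ = (9.71×1.33) × 0.61 = 7.878 m³/s
d₂ = Q/(b₂ V₂) = 7.878/(7.02×0.44) = 2.550 m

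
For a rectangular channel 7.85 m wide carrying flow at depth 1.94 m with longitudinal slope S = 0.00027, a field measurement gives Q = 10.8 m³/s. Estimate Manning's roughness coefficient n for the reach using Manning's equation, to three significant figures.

0.0276

A = b·y = 7.85 × 1.94 = 15.23 m²
P = b + 2y = 7.85 + 2×1.94 = 11.73 m
R = A/P = 15.23/11.73 = 1.298 m
n = (1/Q)·A·R^(2/3)·S^(1/2) = (1/10.8) × 15.23 × 1.190 × 0.01643 = 0.02757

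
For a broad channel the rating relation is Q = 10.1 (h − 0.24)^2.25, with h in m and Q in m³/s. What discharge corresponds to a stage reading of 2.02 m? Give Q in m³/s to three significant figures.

37.0 m³/s

Q = 10.1 × (2.02 − 0.24)^2.25 = 10.1 × 1.78^2.25 = 36.96 m³/s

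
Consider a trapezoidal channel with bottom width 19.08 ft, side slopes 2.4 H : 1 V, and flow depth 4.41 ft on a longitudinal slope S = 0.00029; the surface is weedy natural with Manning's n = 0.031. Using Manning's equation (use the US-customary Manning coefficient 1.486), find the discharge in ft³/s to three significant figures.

A = (b + z·y)·y = (19.08 + 2.4×4.41)×4.41 = 130.8 ft²
P = b + 2y√(1+z²) = 19.08 + 2×4.41×√(1+2.4²) = 42.01 ft
R = A/P = 130.8/42.01 = 3.114 ft
Q = (1.486/n)·A·R^(2/3)·S^(1/2) = (1.486/0.031) × 130.8 × 3.114^(2/3) × 0.00029^(1/2) = 227.7 ft³/s

228 ft³/s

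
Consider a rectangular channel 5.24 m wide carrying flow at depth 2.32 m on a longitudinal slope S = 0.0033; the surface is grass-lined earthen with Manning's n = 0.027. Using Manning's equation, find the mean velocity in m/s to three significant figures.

A = b·y = 5.24 × 2.32 = 12.16 m²
P = b + 2y = 5.24 + 2×2.32 = 9.880 m
R = A/P = 12.16/9.880 = 1.230 m
Q = (1/n)·A·R^(2/3)·S^(1/2) = (1/0.027) × 12.16 × 1.230^(2/3) × 0.0033^(1/2) = 29.70 m³/s
V = Q/A = 29.70/12.16 = 2.443 m/s

2.44 m/s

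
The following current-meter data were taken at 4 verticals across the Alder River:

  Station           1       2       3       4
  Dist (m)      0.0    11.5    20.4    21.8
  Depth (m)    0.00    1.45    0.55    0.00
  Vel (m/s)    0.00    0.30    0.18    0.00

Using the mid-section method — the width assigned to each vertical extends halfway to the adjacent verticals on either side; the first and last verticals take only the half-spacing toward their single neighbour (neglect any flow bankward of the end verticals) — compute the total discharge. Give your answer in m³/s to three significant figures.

w_2 = (20.4 − 0.0)/2 = 10.2 m; q_2 = 0.30 × 1.45 × 10.2 = 4.437 m³/s
w_3 = (21.8 − 11.5)/2 = 5.15 m; q_3 = 0.18 × 0.55 × 5.15 = 0.5099 m³/s
Stations 1, 4 contribute zero (depth or velocity is 0).
Q = Σ qᵢ = 4.947 m³/s

4.95 m³/s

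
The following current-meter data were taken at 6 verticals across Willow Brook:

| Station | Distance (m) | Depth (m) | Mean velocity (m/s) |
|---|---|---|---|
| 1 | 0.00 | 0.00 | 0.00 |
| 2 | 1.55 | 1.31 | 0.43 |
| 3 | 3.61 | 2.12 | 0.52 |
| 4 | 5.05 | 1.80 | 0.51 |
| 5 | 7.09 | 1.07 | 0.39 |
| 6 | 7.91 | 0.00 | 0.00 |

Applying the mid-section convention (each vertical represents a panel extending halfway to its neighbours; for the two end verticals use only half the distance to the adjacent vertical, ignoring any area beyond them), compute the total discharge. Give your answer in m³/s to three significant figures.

5.14 m³/s

w_2 = (3.61 − 0.00)/2 = 1.805 m; q_2 = 0.43 × 1.31 × 1.805 = 1.017 m³/s
w_3 = (5.05 − 1.55)/2 = 1.75 m; q_3 = 0.52 × 2.12 × 1.75 = 1.929 m³/s
w_4 = (7.09 − 3.61)/2 = 1.74 m; q_4 = 0.51 × 1.80 × 1.74 = 1.597 m³/s
w_5 = (7.91 − 5.05)/2 = 1.43 m; q_5 = 0.39 × 1.07 × 1.43 = 0.5967 m³/s
Stations 1, 6 contribute zero (depth or velocity is 0).
Q = Σ qᵢ = 5.140 m³/s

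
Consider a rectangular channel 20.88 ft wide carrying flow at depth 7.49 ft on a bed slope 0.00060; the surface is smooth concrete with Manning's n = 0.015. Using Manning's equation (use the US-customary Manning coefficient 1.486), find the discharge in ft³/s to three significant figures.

A = b·y = 20.88 × 7.49 = 156.4 ft²
P = b + 2y = 20.88 + 2×7.49 = 35.86 ft
R = A/P = 156.4/35.86 = 4.361 ft
Q = (1.486/n)·A·R^(2/3)·S^(1/2) = (1.486/0.015) × 156.4 × 4.361^(2/3) × 0.00060^(1/2) = 1013 ft³/s

1010 ft³/s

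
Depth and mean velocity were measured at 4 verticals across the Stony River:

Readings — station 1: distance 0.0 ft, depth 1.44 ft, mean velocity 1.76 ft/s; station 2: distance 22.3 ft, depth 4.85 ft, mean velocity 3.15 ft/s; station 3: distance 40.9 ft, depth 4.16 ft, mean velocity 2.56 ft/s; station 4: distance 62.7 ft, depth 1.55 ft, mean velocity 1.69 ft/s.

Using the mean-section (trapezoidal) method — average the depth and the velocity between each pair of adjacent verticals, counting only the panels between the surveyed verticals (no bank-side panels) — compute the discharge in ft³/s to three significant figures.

Panel 1-2: Δb = 22.3 ft, d̄ = (1.44+4.85)/2 = 3.145, v̄ = (1.76+3.15)/2 = 2.455 → q = 22.3×3.145×2.455 = 172.2 ft³/s
Panel 2-3: Δb = 18.6 ft, d̄ = (4.85+4.16)/2 = 4.505, v̄ = (3.15+2.56)/2 = 2.855 → q = 18.6×4.505×2.855 = 239.2 ft³/s
Panel 3-4: Δb = 21.8 ft, d̄ = (4.16+1.55)/2 = 2.855, v̄ = (2.56+1.69)/2 = 2.125 → q = 21.8×2.855×2.125 = 132.3 ft³/s
Q = Σ q = 543.7 ft³/s

544 ft³/s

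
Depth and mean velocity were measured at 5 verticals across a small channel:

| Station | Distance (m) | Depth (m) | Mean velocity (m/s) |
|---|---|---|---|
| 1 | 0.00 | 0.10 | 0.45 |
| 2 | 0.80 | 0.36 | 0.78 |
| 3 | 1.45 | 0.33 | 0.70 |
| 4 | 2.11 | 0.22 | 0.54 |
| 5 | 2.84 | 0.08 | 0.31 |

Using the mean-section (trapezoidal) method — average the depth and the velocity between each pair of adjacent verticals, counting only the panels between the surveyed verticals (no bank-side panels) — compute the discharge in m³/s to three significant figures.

0.438 m³/s

Panel 1-2: Δb = 0.8 m, d̄ = (0.10+0.36)/2 = 0.23, v̄ = (0.45+0.78)/2 = 0.615 → q = 0.8×0.23×0.615 = 0.1132 m³/s
Panel 2-3: Δb = 0.65 m, d̄ = (0.36+0.33)/2 = 0.345, v̄ = (0.78+0.70)/2 = 0.74 → q = 0.65×0.345×0.74 = 0.1659 m³/s
Panel 3-4: Δb = 0.66 m, d̄ = (0.33+0.22)/2 = 0.275, v̄ = (0.70+0.54)/2 = 0.62 → q = 0.66×0.275×0.62 = 0.1125 m³/s
Panel 4-5: Δb = 0.73 m, d̄ = (0.22+0.08)/2 = 0.15, v̄ = (0.54+0.31)/2 = 0.425 → q = 0.73×0.15×0.425 = 0.04654 m³/s
Q = Σ q = 0.4382 m³/s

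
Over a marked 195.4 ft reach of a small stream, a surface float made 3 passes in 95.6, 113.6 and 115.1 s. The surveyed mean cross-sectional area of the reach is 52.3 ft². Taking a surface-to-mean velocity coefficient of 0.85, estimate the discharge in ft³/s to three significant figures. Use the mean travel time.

t̄ = (95.6 + 113.6 + 115.1) / 3 = 108.1 s
v_surface = L / t̄ = 195.4 / 108.1 = 1.808 ft/s
v_mean = 0.85 × 1.808 = 1.536 ft/s
Q = A × v_mean = 52.3 × 1.536 = 80.36 ft³/s

80.4 ft³/s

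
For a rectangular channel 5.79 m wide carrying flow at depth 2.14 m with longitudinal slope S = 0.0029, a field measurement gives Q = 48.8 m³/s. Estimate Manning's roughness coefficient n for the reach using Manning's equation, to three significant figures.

A = b·y = 5.79 × 2.14 = 12.39 m²
P = b + 2y = 5.79 + 2×2.14 = 10.07 m
R = A/P = 12.39/10.07 = 1.230 m
n = (1/Q)·A·R^(2/3)·S^(1/2) = (1/48.8) × 12.39 × 1.148 × 0.05385 = 0.01570

0.0157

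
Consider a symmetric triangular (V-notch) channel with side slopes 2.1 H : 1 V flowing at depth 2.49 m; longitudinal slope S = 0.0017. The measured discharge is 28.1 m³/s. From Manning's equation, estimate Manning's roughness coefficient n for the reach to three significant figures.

0.0207

A = z·y² = 2.1×2.49² = 13.02 m²
P = 2y√(1+z²) = 2×2.49×√(1+2.1²) = 11.58 m
R = A/P = 13.02/11.58 = 1.124 m
n = (1/Q)·A·R^(2/3)·S^(1/2) = (1/28.1) × 13.02 × 1.081 × 0.04123 = 0.02065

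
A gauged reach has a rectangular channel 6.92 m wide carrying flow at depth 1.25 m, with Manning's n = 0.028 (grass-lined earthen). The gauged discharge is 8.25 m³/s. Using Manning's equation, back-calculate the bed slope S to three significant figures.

A = b·y = 6.92 × 1.25 = 8.650 m²
P = b + 2y = 6.92 + 2×1.25 = 9.420 m
R = A/P = 8.650/9.420 = 0.9183 m
S = (Q·n / (1·A·R^(2/3)))² = (8.25×0.028 / (1×8.650×0.9447))² = 0.0007990

0.000799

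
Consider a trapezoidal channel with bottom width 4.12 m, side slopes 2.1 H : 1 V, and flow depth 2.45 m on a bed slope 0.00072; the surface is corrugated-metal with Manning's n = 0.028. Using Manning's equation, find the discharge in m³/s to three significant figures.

A = (b + z·y)·y = (4.12 + 2.1×2.45)×2.45 = 22.70 m²
P = b + 2y√(1+z²) = 4.12 + 2×2.45×√(1+2.1²) = 15.52 m
R = A/P = 22.70/15.52 = 1.463 m
Q = (1/n)·A·R^(2/3)·S^(1/2) = (1/0.028) × 22.70 × 1.463^(2/3) × 0.00072^(1/2) = 28.03 m³/s

28.0 m³/s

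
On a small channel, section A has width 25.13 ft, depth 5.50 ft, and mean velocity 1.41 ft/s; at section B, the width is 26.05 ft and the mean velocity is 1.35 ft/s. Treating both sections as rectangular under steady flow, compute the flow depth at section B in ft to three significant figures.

5.54 ft

Q = A₁V₁ = (25.13×5.50) × 1.41 = 194.9 ft³/s
d₂ = Q/(b₂ V₂) = 194.9/(26.05×1.35) = 5.542 ft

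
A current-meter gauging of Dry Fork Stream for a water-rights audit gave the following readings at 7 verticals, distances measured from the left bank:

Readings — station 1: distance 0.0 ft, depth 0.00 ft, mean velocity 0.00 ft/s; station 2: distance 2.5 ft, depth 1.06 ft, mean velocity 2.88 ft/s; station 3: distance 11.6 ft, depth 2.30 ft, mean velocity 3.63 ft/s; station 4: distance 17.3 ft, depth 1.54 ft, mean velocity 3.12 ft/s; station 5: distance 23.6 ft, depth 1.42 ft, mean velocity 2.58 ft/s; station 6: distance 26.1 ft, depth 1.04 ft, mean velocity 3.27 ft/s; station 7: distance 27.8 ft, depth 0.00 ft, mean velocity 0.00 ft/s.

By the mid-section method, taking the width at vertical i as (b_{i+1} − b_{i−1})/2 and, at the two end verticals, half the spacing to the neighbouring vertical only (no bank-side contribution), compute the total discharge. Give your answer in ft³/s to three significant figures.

w_2 = (11.6 − 0.0)/2 = 5.8 ft; q_2 = 2.88 × 1.06 × 5.8 = 17.71 ft³/s
w_3 = (17.3 − 2.5)/2 = 7.4 ft; q_3 = 3.63 × 2.30 × 7.4 = 61.78 ft³/s
w_4 = (23.6 − 11.6)/2 = 6 ft; q_4 = 3.12 × 1.54 × 6 = 28.83 ft³/s
w_5 = (26.1 − 17.3)/2 = 4.4 ft; q_5 = 2.58 × 1.42 × 4.4 = 16.12 ft³/s
w_6 = (27.8 − 23.6)/2 = 2.1 ft; q_6 = 3.27 × 1.04 × 2.1 = 7.142 ft³/s
Stations 1, 7 contribute zero (depth or velocity is 0).
Q = Σ qᵢ = 131.6 ft³/s

132 ft³/s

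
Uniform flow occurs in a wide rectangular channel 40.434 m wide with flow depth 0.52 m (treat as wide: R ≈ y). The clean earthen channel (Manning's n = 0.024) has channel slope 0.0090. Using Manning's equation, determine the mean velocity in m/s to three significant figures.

2.56 m/s

A = b·y = 40.434 × 0.52 = 21.03 m²
Wide channel: R ≈ y = 0.52 m
Q = (1/n)·A·R^(2/3)·S^(1/2) = (1/0.024) × 21.03 × 0.5200^(2/3) × 0.0090^(1/2) = 53.74 m³/s
V = Q/A = 53.74/21.03 = 2.556 m/s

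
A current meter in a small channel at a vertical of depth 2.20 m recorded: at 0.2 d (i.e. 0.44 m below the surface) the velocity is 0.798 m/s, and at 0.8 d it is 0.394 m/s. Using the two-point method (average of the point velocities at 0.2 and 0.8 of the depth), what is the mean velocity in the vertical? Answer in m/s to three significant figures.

0.596 m/s

v̄ = (0.798 + 0.394) / 2 = 0.5960 m/s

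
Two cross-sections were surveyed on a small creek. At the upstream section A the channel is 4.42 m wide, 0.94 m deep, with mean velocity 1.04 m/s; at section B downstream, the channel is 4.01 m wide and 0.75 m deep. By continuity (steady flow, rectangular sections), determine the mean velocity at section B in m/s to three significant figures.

1.44 m/s

Q = A₁V₁ = (4.42×0.94) × 1.04 = 4.321 m³/s
A₂ = 4.01 × 0.75 = 3.008 m²
V₂ = Q/A₂ = 4.321/3.008 = 1.437 m/s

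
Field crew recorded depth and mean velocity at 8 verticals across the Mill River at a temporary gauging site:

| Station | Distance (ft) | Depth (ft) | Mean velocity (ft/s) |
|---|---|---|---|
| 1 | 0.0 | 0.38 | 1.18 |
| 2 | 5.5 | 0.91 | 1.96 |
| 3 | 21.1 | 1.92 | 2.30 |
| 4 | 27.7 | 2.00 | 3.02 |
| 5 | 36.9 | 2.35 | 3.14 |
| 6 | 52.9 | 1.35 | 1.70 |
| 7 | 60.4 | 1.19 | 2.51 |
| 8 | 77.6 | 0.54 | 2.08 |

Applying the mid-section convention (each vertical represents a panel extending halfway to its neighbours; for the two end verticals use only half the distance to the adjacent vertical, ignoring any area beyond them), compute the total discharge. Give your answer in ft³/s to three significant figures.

283 ft³/s

w_1 = (5.5 − 0.0)/2 = 2.75 ft; q_1 = 1.18 × 0.38 × 2.75 = 1.233 ft³/s
w_2 = (21.1 − 0.0)/2 = 10.55 ft; q_2 = 1.96 × 0.91 × 10.55 = 18.82 ft³/s
w_3 = (27.7 − 5.5)/2 = 11.1 ft; q_3 = 2.30 × 1.92 × 11.1 = 49.02 ft³/s
w_4 = (36.9 − 21.1)/2 = 7.9 ft; q_4 = 3.02 × 2.00 × 7.9 = 47.72 ft³/s
w_5 = (52.9 − 27.7)/2 = 12.6 ft; q_5 = 3.14 × 2.35 × 12.6 = 92.98 ft³/s
w_6 = (60.4 − 36.9)/2 = 11.75 ft; q_6 = 1.70 × 1.35 × 11.75 = 26.97 ft³/s
w_7 = (77.6 − 52.9)/2 = 12.35 ft; q_7 = 2.51 × 1.19 × 12.35 = 36.89 ft³/s
w_8 = (77.6 − 60.4)/2 = 8.6 ft; q_8 = 2.08 × 0.54 × 8.6 = 9.660 ft³/s
Q = Σ qᵢ = 283.3 ft³/s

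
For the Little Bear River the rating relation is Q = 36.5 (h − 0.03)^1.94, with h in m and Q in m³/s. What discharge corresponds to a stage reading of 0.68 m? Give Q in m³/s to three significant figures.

Q = 36.5 × (0.68 − 0.03)^1.94 = 36.5 × 0.65^1.94 = 15.83 m³/s

15.8 m³/s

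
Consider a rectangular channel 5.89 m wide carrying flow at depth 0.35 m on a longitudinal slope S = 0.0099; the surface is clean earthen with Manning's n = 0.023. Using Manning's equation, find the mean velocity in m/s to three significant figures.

1.99 m/s

A = b·y = 5.89 × 0.35 = 2.062 m²
P = b + 2y = 5.89 + 2×0.35 = 6.590 m
R = A/P = 2.062/6.590 = 0.3128 m
Q = (1/n)·A·R^(2/3)·S^(1/2) = (1/0.023) × 2.062 × 0.3128^(2/3) × 0.0099^(1/2) = 4.110 m³/s
V = Q/A = 4.110/2.062 = 1.994 m/s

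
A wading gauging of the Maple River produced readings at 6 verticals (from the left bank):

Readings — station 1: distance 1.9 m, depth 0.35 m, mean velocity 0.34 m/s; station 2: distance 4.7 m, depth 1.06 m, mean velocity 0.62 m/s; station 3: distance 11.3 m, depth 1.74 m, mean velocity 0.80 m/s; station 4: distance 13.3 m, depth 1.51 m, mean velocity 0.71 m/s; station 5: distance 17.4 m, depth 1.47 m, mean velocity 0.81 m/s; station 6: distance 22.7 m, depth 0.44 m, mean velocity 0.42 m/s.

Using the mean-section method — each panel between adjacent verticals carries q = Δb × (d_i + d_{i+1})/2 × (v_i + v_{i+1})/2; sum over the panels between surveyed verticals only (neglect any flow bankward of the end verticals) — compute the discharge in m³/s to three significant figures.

Panel 1-2: Δb = 2.8 m, d̄ = (0.35+1.06)/2 = 0.705, v̄ = (0.34+0.62)/2 = 0.48 → q = 2.8×0.705×0.48 = 0.9475 m³/s
Panel 2-3: Δb = 6.6 m, d̄ = (1.06+1.74)/2 = 1.4, v̄ = (0.62+0.80)/2 = 0.71 → q = 6.6×1.4×0.71 = 6.560 m³/s
Panel 3-4: Δb = 2 m, d̄ = (1.74+1.51)/2 = 1.625, v̄ = (0.80+0.71)/2 = 0.755 → q = 2×1.625×0.755 = 2.454 m³/s
Panel 4-5: Δb = 4.1 m, d̄ = (1.51+1.47)/2 = 1.49, v̄ = (0.71+0.81)/2 = 0.76 → q = 4.1×1.49×0.76 = 4.643 m³/s
Panel 5-6: Δb = 5.3 m, d̄ = (1.47+0.44)/2 = 0.955, v̄ = (0.81+0.42)/2 = 0.615 → q = 5.3×0.955×0.615 = 3.113 m³/s
Q = Σ q = 17.72 m³/s

17.7 m³/s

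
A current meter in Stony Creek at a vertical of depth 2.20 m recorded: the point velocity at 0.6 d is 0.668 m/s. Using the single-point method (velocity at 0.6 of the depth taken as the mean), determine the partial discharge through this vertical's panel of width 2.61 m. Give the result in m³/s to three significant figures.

3.84 m³/s

v̄ = v₀.₆ = 0.668 m/s
q = v̄ × d × w = 0.6680 × 2.20 × 2.61 = 3.836 m³/s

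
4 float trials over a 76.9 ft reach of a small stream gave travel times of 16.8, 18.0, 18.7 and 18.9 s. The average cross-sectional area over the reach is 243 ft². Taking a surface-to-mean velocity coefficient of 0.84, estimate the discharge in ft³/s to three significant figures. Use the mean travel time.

867 ft³/s

t̄ = (16.8 + 18.0 + 18.7 + 18.9) / 4 = 18.1 s
v_surface = L / t̄ = 76.9 / 18.1 = 4.249 ft/s
v_mean = 0.84 × 4.249 = 3.569 ft/s
Q = A × v_mean = 243 × 3.569 = 867.2 ft³/s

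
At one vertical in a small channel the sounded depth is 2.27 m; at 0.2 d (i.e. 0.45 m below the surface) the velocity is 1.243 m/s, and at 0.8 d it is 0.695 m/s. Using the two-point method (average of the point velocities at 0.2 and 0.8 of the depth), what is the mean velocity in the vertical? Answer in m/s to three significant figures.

0.969 m/s

v̄ = (1.243 + 0.695) / 2 = 0.9690 m/s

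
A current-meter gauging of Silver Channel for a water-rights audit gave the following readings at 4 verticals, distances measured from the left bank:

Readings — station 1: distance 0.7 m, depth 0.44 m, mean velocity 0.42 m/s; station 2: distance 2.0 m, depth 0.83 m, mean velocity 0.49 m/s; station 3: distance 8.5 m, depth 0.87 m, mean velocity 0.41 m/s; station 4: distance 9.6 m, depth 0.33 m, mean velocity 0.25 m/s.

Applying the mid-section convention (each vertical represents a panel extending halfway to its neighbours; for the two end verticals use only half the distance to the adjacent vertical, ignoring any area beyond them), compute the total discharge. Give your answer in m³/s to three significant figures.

w_1 = (2.0 − 0.7)/2 = 0.65 m; q_1 = 0.42 × 0.44 × 0.65 = 0.1201 m³/s
w_2 = (8.5 − 0.7)/2 = 3.9 m; q_2 = 0.49 × 0.83 × 3.9 = 1.586 m³/s
w_3 = (9.6 − 2.0)/2 = 3.8 m; q_3 = 0.41 × 0.87 × 3.8 = 1.355 m³/s
w_4 = (9.6 − 8.5)/2 = 0.55 m; q_4 = 0.25 × 0.33 × 0.55 = 0.04538 m³/s
Q = Σ qᵢ = 3.107 m³/s

3.11 m³/s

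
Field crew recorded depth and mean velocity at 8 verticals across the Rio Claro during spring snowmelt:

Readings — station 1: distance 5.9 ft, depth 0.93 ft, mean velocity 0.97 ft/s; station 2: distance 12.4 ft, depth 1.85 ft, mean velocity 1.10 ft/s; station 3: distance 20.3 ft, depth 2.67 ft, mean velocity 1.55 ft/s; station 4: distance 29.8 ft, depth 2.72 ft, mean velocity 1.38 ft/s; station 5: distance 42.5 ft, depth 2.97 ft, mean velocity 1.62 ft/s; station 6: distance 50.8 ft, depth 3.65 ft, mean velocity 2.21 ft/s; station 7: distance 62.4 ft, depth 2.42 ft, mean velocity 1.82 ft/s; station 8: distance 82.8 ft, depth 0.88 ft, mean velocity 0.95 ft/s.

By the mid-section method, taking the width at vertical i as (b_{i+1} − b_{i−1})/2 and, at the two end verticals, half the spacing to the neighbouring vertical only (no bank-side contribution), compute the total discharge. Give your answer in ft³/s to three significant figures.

305 ft³/s

w_1 = (12.4 − 5.9)/2 = 3.25 ft; q_1 = 0.97 × 0.93 × 3.25 = 2.932 ft³/s
w_2 = (20.3 − 5.9)/2 = 7.2 ft; q_2 = 1.10 × 1.85 × 7.2 = 14.65 ft³/s
w_3 = (29.8 − 12.4)/2 = 8.7 ft; q_3 = 1.55 × 2.67 × 8.7 = 36.00 ft³/s
w_4 = (42.5 − 20.3)/2 = 11.1 ft; q_4 = 1.38 × 2.72 × 11.1 = 41.66 ft³/s
w_5 = (50.8 − 29.8)/2 = 10.5 ft; q_5 = 1.62 × 2.97 × 10.5 = 50.52 ft³/s
w_6 = (62.4 − 42.5)/2 = 9.95 ft; q_6 = 2.21 × 3.65 × 9.95 = 80.26 ft³/s
w_7 = (82.8 − 50.8)/2 = 16 ft; q_7 = 1.82 × 2.42 × 16 = 70.47 ft³/s
w_8 = (82.8 − 62.4)/2 = 10.2 ft; q_8 = 0.95 × 0.88 × 10.2 = 8.527 ft³/s
Q = Σ qᵢ = 305.0 ft³/s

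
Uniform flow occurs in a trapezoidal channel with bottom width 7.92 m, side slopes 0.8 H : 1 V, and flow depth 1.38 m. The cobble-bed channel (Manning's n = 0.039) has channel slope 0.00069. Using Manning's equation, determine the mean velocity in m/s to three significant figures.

0.712 m/s

A = (b + z·y)·y = (7.92 + 0.8×1.38)×1.38 = 12.45 m²
P = b + 2y√(1+z²) = 7.92 + 2×1.38×√(1+0.8²) = 11.45 m
R = A/P = 12.45/11.45 = 1.087 m
Q = (1/n)·A·R^(2/3)·S^(1/2) = (1/0.039) × 12.45 × 1.087^(2/3) × 0.00069^(1/2) = 8.868 m³/s
V = Q/A = 8.868/12.45 = 0.7121 m/s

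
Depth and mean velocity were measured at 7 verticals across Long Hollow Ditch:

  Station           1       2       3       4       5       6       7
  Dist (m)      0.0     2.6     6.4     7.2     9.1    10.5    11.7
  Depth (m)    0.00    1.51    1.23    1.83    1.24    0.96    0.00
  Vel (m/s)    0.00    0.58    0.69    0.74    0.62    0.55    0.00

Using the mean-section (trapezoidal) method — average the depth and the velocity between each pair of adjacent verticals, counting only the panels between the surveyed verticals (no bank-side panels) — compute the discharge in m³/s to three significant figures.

7.79 m³/s

Panel 1-2: Δb = 2.6 m, d̄ = (0.00+1.51)/2 = 0.755, v̄ = (0.00+0.58)/2 = 0.29 → q = 2.6×0.755×0.29 = 0.5693 m³/s
Panel 2-3: Δb = 3.8 m, d̄ = (1.51+1.23)/2 = 1.37, v̄ = (0.58+0.69)/2 = 0.635 → q = 3.8×1.37×0.635 = 3.306 m³/s
Panel 3-4: Δb = 0.8 m, d̄ = (1.23+1.83)/2 = 1.53, v̄ = (0.69+0.74)/2 = 0.715 → q = 0.8×1.53×0.715 = 0.8752 m³/s
Panel 4-5: Δb = 1.9 m, d̄ = (1.83+1.24)/2 = 1.535, v̄ = (0.74+0.62)/2 = 0.68 → q = 1.9×1.535×0.68 = 1.983 m³/s
Panel 5-6: Δb = 1.4 m, d̄ = (1.24+0.96)/2 = 1.1, v̄ = (0.62+0.55)/2 = 0.585 → q = 1.4×1.1×0.585 = 0.9009 m³/s
Panel 6-7: Δb = 1.2 m, d̄ = (0.96+0.00)/2 = 0.48, v̄ = (0.55+0.00)/2 = 0.275 → q = 1.2×0.48×0.275 = 0.1584 m³/s
Q = Σ q = 7.793 m³/s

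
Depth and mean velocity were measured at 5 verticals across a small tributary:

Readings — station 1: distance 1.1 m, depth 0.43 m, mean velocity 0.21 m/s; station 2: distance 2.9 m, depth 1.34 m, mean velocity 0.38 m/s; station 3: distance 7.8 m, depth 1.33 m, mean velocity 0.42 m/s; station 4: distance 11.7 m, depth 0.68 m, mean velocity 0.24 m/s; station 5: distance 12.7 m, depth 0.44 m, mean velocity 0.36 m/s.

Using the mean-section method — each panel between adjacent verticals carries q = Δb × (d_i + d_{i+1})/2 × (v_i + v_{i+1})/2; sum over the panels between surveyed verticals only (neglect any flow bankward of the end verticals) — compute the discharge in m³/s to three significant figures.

Panel 1-2: Δb = 1.8 m, d̄ = (0.43+1.34)/2 = 0.885, v̄ = (0.21+0.38)/2 = 0.295 → q = 1.8×0.885×0.295 = 0.4699 m³/s
Panel 2-3: Δb = 4.9 m, d̄ = (1.34+1.33)/2 = 1.335, v̄ = (0.38+0.42)/2 = 0.4 → q = 4.9×1.335×0.4 = 2.617 m³/s
Panel 3-4: Δb = 3.9 m, d̄ = (1.33+0.68)/2 = 1.005, v̄ = (0.42+0.24)/2 = 0.33 → q = 3.9×1.005×0.33 = 1.293 m³/s
Panel 4-5: Δb = 1 m, d̄ = (0.68+0.44)/2 = 0.56, v̄ = (0.24+0.36)/2 = 0.3 → q = 1×0.56×0.3 = 0.1680 m³/s
Q = Σ q = 4.548 m³/s

4.55 m³/s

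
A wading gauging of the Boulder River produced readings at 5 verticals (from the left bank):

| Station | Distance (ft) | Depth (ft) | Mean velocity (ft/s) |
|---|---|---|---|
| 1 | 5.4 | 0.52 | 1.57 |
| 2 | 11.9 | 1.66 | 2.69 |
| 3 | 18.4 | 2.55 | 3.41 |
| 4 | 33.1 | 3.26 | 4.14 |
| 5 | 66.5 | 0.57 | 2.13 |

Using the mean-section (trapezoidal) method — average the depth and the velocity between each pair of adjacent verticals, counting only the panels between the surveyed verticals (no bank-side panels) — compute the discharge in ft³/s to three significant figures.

419 ft³/s

Panel 1-2: Δb = 6.5 ft, d̄ = (0.52+1.66)/2 = 1.09, v̄ = (1.57+2.69)/2 = 2.13 → q = 6.5×1.09×2.13 = 15.09 ft³/s
Panel 2-3: Δb = 6.5 ft, d̄ = (1.66+2.55)/2 = 2.105, v̄ = (2.69+3.41)/2 = 3.05 → q = 6.5×2.105×3.05 = 41.73 ft³/s
Panel 3-4: Δb = 14.7 ft, d̄ = (2.55+3.26)/2 = 2.905, v̄ = (3.41+4.14)/2 = 3.775 → q = 14.7×2.905×3.775 = 161.2 ft³/s
Panel 4-5: Δb = 33.4 ft, d̄ = (3.26+0.57)/2 = 1.915, v̄ = (4.14+2.13)/2 = 3.135 → q = 33.4×1.915×3.135 = 200.5 ft³/s
Q = Σ q = 418.5 ft³/s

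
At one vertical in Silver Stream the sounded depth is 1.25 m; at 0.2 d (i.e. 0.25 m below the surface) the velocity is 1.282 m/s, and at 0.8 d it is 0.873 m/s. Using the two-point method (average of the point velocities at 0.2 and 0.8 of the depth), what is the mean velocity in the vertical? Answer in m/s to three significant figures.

v̄ = (1.282 + 0.873) / 2 = 1.078 m/s

1.08 m/s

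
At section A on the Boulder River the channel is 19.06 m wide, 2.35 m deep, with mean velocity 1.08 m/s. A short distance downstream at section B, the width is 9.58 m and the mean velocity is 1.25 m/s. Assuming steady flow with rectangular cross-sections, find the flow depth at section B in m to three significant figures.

Q = A₁V₁ = (19.06×2.35) × 1.08 = 48.37 m³/s
d₂ = Q/(b₂ V₂) = 48.37/(9.58×1.25) = 4.040 m

4.04 m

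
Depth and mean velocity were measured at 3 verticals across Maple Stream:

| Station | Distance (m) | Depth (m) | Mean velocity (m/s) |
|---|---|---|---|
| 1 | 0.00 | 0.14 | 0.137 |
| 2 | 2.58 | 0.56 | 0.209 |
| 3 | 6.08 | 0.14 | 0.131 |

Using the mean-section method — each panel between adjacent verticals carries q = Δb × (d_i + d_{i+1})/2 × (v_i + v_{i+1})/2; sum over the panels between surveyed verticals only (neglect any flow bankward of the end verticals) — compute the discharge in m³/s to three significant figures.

0.364 m³/s

Panel 1-2: Δb = 2.58 m, d̄ = (0.14+0.56)/2 = 0.35, v̄ = (0.137+0.209)/2 = 0.173 → q = 2.58×0.35×0.173 = 0.1562 m³/s
Panel 2-3: Δb = 3.5 m, d̄ = (0.56+0.14)/2 = 0.35, v̄ = (0.209+0.131)/2 = 0.17 → q = 3.5×0.35×0.17 = 0.2083 m³/s
Q = Σ q = 0.3645 m³/s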